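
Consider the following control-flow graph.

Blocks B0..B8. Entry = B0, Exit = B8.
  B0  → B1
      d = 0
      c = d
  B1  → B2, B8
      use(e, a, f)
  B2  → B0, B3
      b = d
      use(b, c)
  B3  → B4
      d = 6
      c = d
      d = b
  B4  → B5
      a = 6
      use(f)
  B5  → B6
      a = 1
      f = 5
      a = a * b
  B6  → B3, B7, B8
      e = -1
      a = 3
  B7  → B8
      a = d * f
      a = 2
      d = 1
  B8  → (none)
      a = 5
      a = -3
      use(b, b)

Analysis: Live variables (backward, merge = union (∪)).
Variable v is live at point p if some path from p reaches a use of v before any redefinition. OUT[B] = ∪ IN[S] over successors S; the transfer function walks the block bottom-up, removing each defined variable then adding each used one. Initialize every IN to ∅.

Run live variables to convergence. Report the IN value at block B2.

Fixpoint table:
  B0:   IN={a, b, e, f}   OUT={a, b, c, d, e, f}
  B1:   IN={a, b, c, d, e, f}   OUT={a, b, c, d, e, f}
  B2:   IN={a, c, d, e, f}   OUT={a, b, e, f}
  B3:   IN={b, f}   OUT={b, d, f}
  B4:   IN={b, d, f}   OUT={b, d}
  B5:   IN={b, d}   OUT={b, d, f}
  B6:   IN={b, d, f}   OUT={b, d, f}
  B7:   IN={b, d, f}   OUT={b}
  B8:   IN={b}   OUT={}

Merge at B2: OUT[B2] = IN[B0] ⊔ IN[B3] = {a, b, e, f}
Applying B2's transfer function to that OUT value gives IN[B2] (row B2 above).

Answer: {a, c, d, e, f}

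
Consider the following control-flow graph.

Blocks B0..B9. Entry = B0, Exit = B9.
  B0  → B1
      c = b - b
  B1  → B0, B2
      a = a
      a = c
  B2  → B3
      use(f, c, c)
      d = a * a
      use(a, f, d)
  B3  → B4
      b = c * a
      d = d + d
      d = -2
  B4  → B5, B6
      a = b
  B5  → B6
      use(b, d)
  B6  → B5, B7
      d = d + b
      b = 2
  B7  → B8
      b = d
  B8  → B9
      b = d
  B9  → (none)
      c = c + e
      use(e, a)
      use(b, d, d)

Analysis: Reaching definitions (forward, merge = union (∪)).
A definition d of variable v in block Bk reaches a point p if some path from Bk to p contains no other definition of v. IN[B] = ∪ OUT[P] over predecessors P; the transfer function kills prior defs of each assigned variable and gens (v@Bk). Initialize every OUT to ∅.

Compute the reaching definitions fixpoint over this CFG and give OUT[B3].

Answer: {a@B1, b@B3, c@B0, d@B3}

Derivation:
Fixpoint table:
  B0:   IN={a@B1, c@B0}   OUT={a@B1, c@B0}
  B1:   IN={a@B1, c@B0}   OUT={a@B1, c@B0}
  B2:   IN={a@B1, c@B0}   OUT={a@B1, c@B0, d@B2}
  B3:   IN={a@B1, c@B0, d@B2}   OUT={a@B1, b@B3, c@B0, d@B3}
  B4:   IN={a@B1, b@B3, c@B0, d@B3}   OUT={a@B4, b@B3, c@B0, d@B3}
  B5:   IN={a@B4, b@B3, b@B6, c@B0, d@B3, d@B6}   OUT={a@B4, b@B3, b@B6, c@B0, d@B3, d@B6}
  B6:   IN={a@B4, b@B3, b@B6, c@B0, d@B3, d@B6}   OUT={a@B4, b@B6, c@B0, d@B6}
  B7:   IN={a@B4, b@B6, c@B0, d@B6}   OUT={a@B4, b@B7, c@B0, d@B6}
  B8:   IN={a@B4, b@B7, c@B0, d@B6}   OUT={a@B4, b@B8, c@B0, d@B6}
  B9:   IN={a@B4, b@B8, c@B0, d@B6}   OUT={a@B4, b@B8, c@B9, d@B6}

Merge at B3: IN[B3] = OUT[B2] = {a@B1, c@B0, d@B2}
Applying B3's transfer function to that IN value gives OUT[B3] (row B3 above).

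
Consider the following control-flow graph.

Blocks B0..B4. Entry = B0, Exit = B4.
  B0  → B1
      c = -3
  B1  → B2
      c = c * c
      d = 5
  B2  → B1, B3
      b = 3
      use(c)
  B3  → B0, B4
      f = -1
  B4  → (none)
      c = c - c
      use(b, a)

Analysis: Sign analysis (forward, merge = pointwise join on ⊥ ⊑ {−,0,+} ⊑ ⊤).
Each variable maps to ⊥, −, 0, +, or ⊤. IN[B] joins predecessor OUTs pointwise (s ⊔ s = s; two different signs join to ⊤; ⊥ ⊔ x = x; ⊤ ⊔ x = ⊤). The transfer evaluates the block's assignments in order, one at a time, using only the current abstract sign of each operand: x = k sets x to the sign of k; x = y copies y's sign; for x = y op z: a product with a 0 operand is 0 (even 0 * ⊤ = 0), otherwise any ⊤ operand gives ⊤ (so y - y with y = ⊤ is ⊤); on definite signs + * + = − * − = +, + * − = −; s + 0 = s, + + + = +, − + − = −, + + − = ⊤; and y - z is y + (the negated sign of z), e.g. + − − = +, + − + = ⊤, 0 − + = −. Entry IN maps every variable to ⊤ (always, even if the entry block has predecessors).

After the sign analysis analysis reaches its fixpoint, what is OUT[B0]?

Fixpoint table:
  B0: | IN=(all ⊤) | OUT={c:-; rest ⊤}
  B1: | IN=(all ⊤) | OUT={d:+; rest ⊤}
  B2: | IN={d:+; rest ⊤} | OUT={b:+, d:+; rest ⊤}
  B3: | IN={b:+, d:+; rest ⊤} | OUT={b:+, d:+, f:-; rest ⊤}
  B4: | IN={b:+, d:+, f:-; rest ⊤} | OUT={b:+, d:+, f:-; rest ⊤}

Merge at B0 (entry node, so the boundary value (all ⊤) is joined with the incoming edge(s)): IN[B0] = (all ⊤) ⊔ OUT[B3] = {a: ⊤, b: ⊤, c: ⊤, d: ⊤, e: ⊤, f: ⊤}
Applying B0's transfer function to that IN value gives OUT[B0] (row B0 above).

Answer: {a: ⊤, b: ⊤, c: -, d: ⊤, e: ⊤, f: ⊤}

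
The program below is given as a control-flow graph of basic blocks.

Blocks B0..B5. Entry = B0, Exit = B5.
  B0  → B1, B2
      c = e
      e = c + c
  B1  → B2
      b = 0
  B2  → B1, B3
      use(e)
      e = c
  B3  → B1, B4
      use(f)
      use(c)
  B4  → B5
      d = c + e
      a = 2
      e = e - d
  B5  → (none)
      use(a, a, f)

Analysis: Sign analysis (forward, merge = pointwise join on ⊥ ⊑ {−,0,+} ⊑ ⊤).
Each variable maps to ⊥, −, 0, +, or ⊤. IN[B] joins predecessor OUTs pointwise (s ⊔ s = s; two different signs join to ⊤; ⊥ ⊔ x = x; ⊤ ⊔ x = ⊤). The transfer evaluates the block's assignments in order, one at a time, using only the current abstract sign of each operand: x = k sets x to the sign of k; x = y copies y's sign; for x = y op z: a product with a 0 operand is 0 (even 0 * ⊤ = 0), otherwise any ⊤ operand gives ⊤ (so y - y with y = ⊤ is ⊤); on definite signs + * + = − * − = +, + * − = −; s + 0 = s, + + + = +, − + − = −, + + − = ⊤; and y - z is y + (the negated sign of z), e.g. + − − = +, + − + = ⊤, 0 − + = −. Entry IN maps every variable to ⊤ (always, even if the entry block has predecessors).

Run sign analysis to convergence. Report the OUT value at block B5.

Answer: {a: +, b: ⊤, c: ⊤, d: ⊤, e: ⊤, f: ⊤}

Derivation:
Converged values:
  B0: | IN=(all ⊤) | OUT=(all ⊤)
  B1: | IN=(all ⊤) | OUT={b:0; rest ⊤}
  B2: | IN=(all ⊤) | OUT=(all ⊤)
  B3: | IN=(all ⊤) | OUT=(all ⊤)
  B4: | IN=(all ⊤) | OUT={a:+; rest ⊤}
  B5: | IN={a:+; rest ⊤} | OUT={a:+; rest ⊤}

Merge at B5: IN[B5] = OUT[B4] = {a: +, b: ⊤, c: ⊤, d: ⊤, e: ⊤, f: ⊤}
Applying B5's transfer function to that IN value gives OUT[B5] (row B5 above).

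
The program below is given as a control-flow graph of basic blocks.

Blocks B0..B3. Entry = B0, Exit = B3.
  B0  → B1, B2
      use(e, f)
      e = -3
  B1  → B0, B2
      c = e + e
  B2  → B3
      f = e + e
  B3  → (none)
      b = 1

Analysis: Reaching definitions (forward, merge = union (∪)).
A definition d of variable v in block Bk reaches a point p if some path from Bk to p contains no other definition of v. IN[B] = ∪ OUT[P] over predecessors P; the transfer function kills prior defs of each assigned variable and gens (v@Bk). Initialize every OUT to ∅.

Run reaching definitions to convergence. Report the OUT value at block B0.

Answer: {c@B1, e@B0}

Working:
Per-block solution:
  B0: | IN={c@B1, e@B0} | OUT={c@B1, e@B0}
  B1: | IN={c@B1, e@B0} | OUT={c@B1, e@B0}
  B2: | IN={c@B1, e@B0} | OUT={c@B1, e@B0, f@B2}
  B3: | IN={c@B1, e@B0, f@B2} | OUT={b@B3, c@B1, e@B0, f@B2}

Merge at B0 (entry node, so the boundary value {} is joined with the incoming edge(s)): IN[B0] = {} ⊔ OUT[B1] = {c@B1, e@B0}
Applying B0's transfer function to that IN value gives OUT[B0] (row B0 above).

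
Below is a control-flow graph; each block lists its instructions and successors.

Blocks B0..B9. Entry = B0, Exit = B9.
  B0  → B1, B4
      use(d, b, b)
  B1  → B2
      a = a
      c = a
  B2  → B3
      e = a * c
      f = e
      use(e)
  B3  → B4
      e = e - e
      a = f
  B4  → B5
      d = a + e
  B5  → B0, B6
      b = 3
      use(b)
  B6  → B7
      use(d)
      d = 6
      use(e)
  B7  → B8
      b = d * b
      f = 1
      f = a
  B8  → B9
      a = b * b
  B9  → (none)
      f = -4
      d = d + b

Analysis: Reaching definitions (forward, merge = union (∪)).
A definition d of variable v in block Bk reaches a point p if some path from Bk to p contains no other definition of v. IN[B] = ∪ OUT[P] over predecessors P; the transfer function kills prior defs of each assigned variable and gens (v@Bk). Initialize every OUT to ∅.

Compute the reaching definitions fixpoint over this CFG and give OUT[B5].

Converged values:
  B0:  IN={a@B3, b@B5, c@B1, d@B4, e@B3, f@B2}  OUT={a@B3, b@B5, c@B1, d@B4, e@B3, f@B2}
  B1:  IN={a@B3, b@B5, c@B1, d@B4, e@B3, f@B2}  OUT={a@B1, b@B5, c@B1, d@B4, e@B3, f@B2}
  B2:  IN={a@B1, b@B5, c@B1, d@B4, e@B3, f@B2}  OUT={a@B1, b@B5, c@B1, d@B4, e@B2, f@B2}
  B3:  IN={a@B1, b@B5, c@B1, d@B4, e@B2, f@B2}  OUT={a@B3, b@B5, c@B1, d@B4, e@B3, f@B2}
  B4:  IN={a@B3, b@B5, c@B1, d@B4, e@B3, f@B2}  OUT={a@B3, b@B5, c@B1, d@B4, e@B3, f@B2}
  B5:  IN={a@B3, b@B5, c@B1, d@B4, e@B3, f@B2}  OUT={a@B3, b@B5, c@B1, d@B4, e@B3, f@B2}
  B6:  IN={a@B3, b@B5, c@B1, d@B4, e@B3, f@B2}  OUT={a@B3, b@B5, c@B1, d@B6, e@B3, f@B2}
  B7:  IN={a@B3, b@B5, c@B1, d@B6, e@B3, f@B2}  OUT={a@B3, b@B7, c@B1, d@B6, e@B3, f@B7}
  B8:  IN={a@B3, b@B7, c@B1, d@B6, e@B3, f@B7}  OUT={a@B8, b@B7, c@B1, d@B6, e@B3, f@B7}
  B9:  IN={a@B8, b@B7, c@B1, d@B6, e@B3, f@B7}  OUT={a@B8, b@B7, c@B1, d@B9, e@B3, f@B9}

Merge at B5: IN[B5] = OUT[B4] = {a@B3, b@B5, c@B1, d@B4, e@B3, f@B2}
Applying B5's transfer function to that IN value gives OUT[B5] (row B5 above).

Answer: {a@B3, b@B5, c@B1, d@B4, e@B3, f@B2}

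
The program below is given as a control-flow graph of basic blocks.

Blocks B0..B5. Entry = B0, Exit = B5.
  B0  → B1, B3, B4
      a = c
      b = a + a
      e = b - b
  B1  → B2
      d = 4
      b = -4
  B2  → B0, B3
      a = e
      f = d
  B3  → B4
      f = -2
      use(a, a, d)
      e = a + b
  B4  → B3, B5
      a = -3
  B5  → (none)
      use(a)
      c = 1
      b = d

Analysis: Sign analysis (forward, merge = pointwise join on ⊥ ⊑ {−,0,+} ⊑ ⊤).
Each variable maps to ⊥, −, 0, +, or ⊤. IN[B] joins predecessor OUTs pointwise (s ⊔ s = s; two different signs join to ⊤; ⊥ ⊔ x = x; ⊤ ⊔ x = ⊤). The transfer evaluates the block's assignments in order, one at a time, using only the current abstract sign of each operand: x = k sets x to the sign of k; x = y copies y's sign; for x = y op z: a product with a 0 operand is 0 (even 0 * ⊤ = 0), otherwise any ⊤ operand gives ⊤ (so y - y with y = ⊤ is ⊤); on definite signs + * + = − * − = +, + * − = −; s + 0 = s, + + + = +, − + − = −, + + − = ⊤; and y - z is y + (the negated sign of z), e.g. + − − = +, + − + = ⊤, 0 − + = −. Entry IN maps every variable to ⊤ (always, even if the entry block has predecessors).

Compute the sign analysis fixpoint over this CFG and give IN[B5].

Answer: {a: -, b: ⊤, c: ⊤, d: ⊤, e: ⊤, f: ⊤}

Working:
Fixpoint table:
  B0:   IN=(all ⊤)   OUT=(all ⊤)
  B1:   IN=(all ⊤)   OUT={b:-, d:+; rest ⊤}
  B2:   IN={b:-, d:+; rest ⊤}   OUT={b:-, d:+, f:+; rest ⊤}
  B3:   IN=(all ⊤)   OUT={f:-; rest ⊤}
  B4:   IN=(all ⊤)   OUT={a:-; rest ⊤}
  B5:   IN={a:-; rest ⊤}   OUT={a:-, c:+; rest ⊤}

Merge at B5: IN[B5] = OUT[B4] = {a: -, b: ⊤, c: ⊤, d: ⊤, e: ⊤, f: ⊤}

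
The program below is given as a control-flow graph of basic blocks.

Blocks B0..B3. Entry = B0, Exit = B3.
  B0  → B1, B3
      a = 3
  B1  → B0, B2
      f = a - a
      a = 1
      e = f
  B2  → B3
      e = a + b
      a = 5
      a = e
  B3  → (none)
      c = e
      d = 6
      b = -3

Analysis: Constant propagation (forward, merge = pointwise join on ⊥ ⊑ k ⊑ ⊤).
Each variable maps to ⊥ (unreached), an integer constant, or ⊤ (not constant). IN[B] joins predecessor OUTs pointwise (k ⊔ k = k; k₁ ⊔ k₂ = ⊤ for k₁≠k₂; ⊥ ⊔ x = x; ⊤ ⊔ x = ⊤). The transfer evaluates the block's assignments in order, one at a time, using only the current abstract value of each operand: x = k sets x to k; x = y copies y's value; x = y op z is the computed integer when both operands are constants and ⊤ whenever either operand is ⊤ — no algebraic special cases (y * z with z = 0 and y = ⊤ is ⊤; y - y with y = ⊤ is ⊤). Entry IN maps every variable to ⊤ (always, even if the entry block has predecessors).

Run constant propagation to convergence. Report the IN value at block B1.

Answer: {a: 3, b: ⊤, c: ⊤, d: ⊤, e: ⊤, f: ⊤}

Working:
Fixpoint table:
  B0: | IN=(all ⊤) | OUT={a:3; rest ⊤}
  B1: | IN={a:3; rest ⊤} | OUT={a:1, e:0, f:0; rest ⊤}
  B2: | IN={a:1, e:0, f:0; rest ⊤} | OUT={f:0; rest ⊤}
  B3: | IN=(all ⊤) | OUT={b:-3, d:6; rest ⊤}

Merge at B1: IN[B1] = OUT[B0] = {a: 3, b: ⊤, c: ⊤, d: ⊤, e: ⊤, f: ⊤}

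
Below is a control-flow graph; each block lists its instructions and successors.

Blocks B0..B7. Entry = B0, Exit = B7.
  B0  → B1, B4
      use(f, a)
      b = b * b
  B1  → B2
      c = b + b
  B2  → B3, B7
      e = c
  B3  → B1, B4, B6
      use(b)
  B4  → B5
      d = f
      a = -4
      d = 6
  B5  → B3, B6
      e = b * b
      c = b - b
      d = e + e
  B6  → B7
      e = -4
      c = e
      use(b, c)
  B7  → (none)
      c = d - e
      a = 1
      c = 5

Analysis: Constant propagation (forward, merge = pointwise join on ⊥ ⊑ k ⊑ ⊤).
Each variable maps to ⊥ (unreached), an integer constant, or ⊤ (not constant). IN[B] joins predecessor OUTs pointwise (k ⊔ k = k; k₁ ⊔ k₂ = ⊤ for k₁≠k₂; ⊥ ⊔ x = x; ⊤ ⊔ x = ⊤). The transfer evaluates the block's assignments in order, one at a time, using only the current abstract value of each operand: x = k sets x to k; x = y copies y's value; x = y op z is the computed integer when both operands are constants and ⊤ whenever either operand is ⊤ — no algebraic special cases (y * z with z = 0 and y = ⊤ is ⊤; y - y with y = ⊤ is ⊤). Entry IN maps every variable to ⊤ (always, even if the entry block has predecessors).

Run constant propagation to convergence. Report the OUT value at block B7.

Fixpoint table:
  B0:   IN=(all ⊤)   OUT=(all ⊤)
  B1:   IN=(all ⊤)   OUT=(all ⊤)
  B2:   IN=(all ⊤)   OUT=(all ⊤)
  B3:   IN=(all ⊤)   OUT=(all ⊤)
  B4:   IN=(all ⊤)   OUT={a:-4, d:6; rest ⊤}
  B5:   IN={a:-4, d:6; rest ⊤}   OUT={a:-4; rest ⊤}
  B6:   IN=(all ⊤)   OUT={c:-4, e:-4; rest ⊤}
  B7:   IN=(all ⊤)   OUT={a:1, c:5; rest ⊤}

Merge at B7: IN[B7] = OUT[B2] ⊔ OUT[B6] = {a: ⊤, b: ⊤, c: ⊤, d: ⊤, e: ⊤, f: ⊤}
Applying B7's transfer function to that IN value gives OUT[B7] (row B7 above).

Answer: {a: 1, b: ⊤, c: 5, d: ⊤, e: ⊤, f: ⊤}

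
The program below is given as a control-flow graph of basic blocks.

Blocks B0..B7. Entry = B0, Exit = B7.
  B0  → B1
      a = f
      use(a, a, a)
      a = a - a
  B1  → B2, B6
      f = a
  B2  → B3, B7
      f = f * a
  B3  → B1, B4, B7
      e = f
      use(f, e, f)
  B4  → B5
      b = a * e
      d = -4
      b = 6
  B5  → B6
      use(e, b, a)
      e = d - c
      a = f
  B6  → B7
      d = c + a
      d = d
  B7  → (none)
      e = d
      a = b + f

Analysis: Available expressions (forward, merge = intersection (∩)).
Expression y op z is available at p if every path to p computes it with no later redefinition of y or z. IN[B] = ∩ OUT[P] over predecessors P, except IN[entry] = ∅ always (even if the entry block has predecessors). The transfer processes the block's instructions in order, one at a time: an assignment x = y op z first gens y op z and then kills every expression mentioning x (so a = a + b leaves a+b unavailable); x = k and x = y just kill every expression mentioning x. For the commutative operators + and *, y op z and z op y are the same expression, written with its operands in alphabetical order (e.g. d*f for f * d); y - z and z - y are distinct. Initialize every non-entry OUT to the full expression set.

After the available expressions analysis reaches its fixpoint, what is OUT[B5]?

Per-block solution:
  B0: | IN={} | OUT={}
  B1: | IN={} | OUT={}
  B2: | IN={} | OUT={}
  B3: | IN={} | OUT={}
  B4: | IN={} | OUT={a*e}
  B5: | IN={a*e} | OUT={d-c}
  B6: | IN={} | OUT={a+c}
  B7: | IN={} | OUT={b+f}

Merge at B5: IN[B5] = OUT[B4] = {a*e}
Applying B5's transfer function to that IN value gives OUT[B5] (row B5 above).

Answer: {d-c}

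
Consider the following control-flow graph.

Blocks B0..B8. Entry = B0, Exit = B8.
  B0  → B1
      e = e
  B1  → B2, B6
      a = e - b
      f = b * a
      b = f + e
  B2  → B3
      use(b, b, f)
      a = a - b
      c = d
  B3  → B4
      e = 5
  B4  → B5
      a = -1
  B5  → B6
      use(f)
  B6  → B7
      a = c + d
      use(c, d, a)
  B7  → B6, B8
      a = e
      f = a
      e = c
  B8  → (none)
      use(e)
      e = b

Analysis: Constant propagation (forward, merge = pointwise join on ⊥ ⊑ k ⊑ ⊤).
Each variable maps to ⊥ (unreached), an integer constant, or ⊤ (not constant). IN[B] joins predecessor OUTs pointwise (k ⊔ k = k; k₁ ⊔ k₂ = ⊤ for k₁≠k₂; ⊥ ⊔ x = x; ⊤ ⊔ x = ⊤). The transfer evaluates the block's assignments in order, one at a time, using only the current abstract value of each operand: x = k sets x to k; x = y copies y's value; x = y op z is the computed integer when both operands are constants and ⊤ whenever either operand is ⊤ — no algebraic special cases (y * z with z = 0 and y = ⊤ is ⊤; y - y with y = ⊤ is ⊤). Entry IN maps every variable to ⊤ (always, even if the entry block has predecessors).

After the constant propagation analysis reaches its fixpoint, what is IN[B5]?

Converged values:
  B0:   IN=(all ⊤)   OUT=(all ⊤)
  B1:   IN=(all ⊤)   OUT=(all ⊤)
  B2:   IN=(all ⊤)   OUT=(all ⊤)
  B3:   IN=(all ⊤)   OUT={e:5; rest ⊤}
  B4:   IN={e:5; rest ⊤}   OUT={a:-1, e:5; rest ⊤}
  B5:   IN={a:-1, e:5; rest ⊤}   OUT={a:-1, e:5; rest ⊤}
  B6:   IN=(all ⊤)   OUT=(all ⊤)
  B7:   IN=(all ⊤)   OUT=(all ⊤)
  B8:   IN=(all ⊤)   OUT=(all ⊤)

Merge at B5: IN[B5] = OUT[B4] = {a: -1, b: ⊤, c: ⊤, d: ⊤, e: 5, f: ⊤}

Answer: {a: -1, b: ⊤, c: ⊤, d: ⊤, e: 5, f: ⊤}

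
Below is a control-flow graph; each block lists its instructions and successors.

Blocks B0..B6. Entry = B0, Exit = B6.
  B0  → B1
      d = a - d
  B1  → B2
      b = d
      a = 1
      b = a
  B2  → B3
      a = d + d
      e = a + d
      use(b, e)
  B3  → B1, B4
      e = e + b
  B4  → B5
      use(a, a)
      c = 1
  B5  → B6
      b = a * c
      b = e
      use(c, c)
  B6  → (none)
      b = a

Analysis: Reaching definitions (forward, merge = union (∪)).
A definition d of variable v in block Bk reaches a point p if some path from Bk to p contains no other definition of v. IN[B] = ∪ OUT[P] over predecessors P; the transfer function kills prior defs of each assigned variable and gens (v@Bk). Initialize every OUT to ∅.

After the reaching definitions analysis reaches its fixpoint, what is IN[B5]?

Converged values:
  B0:   IN={}   OUT={d@B0}
  B1:   IN={a@B2, b@B1, d@B0, e@B3}   OUT={a@B1, b@B1, d@B0, e@B3}
  B2:   IN={a@B1, b@B1, d@B0, e@B3}   OUT={a@B2, b@B1, d@B0, e@B2}
  B3:   IN={a@B2, b@B1, d@B0, e@B2}   OUT={a@B2, b@B1, d@B0, e@B3}
  B4:   IN={a@B2, b@B1, d@B0, e@B3}   OUT={a@B2, b@B1, c@B4, d@B0, e@B3}
  B5:   IN={a@B2, b@B1, c@B4, d@B0, e@B3}   OUT={a@B2, b@B5, c@B4, d@B0, e@B3}
  B6:   IN={a@B2, b@B5, c@B4, d@B0, e@B3}   OUT={a@B2, b@B6, c@B4, d@B0, e@B3}

Merge at B5: IN[B5] = OUT[B4] = {a@B2, b@B1, c@B4, d@B0, e@B3}

Answer: {a@B2, b@B1, c@B4, d@B0, e@B3}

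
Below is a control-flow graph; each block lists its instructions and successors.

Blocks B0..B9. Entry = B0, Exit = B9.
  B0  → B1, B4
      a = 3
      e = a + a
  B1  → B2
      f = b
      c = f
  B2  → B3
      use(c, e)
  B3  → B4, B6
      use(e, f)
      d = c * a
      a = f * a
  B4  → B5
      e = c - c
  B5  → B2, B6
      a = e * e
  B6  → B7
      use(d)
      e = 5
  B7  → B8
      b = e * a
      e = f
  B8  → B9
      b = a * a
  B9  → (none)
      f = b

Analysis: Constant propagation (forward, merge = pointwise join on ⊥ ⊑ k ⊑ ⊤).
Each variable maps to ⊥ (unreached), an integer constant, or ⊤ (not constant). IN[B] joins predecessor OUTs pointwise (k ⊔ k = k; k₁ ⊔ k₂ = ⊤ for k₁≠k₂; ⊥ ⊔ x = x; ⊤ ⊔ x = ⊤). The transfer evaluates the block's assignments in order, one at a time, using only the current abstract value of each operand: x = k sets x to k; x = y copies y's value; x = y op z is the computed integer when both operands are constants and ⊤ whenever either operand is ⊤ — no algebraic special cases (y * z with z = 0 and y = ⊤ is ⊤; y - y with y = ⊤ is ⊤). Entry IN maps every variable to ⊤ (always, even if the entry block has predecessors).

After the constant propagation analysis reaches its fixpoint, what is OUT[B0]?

Answer: {a: 3, b: ⊤, c: ⊤, d: ⊤, e: 6, f: ⊤}

Working:
Per-block solution:
  B0: | IN=(all ⊤) | OUT={a:3, e:6; rest ⊤}
  B1: | IN={a:3, e:6; rest ⊤} | OUT={a:3, e:6; rest ⊤}
  B2: | IN=(all ⊤) | OUT=(all ⊤)
  B3: | IN=(all ⊤) | OUT=(all ⊤)
  B4: | IN=(all ⊤) | OUT=(all ⊤)
  B5: | IN=(all ⊤) | OUT=(all ⊤)
  B6: | IN=(all ⊤) | OUT={e:5; rest ⊤}
  B7: | IN={e:5; rest ⊤} | OUT=(all ⊤)
  B8: | IN=(all ⊤) | OUT=(all ⊤)
  B9: | IN=(all ⊤) | OUT=(all ⊤)

B0 is the boundary node: IN[B0] = {a: ⊤, b: ⊤, c: ⊤, d: ⊤, e: ⊤, f: ⊤}
Applying B0's transfer function to that IN value gives OUT[B0] (row B0 above).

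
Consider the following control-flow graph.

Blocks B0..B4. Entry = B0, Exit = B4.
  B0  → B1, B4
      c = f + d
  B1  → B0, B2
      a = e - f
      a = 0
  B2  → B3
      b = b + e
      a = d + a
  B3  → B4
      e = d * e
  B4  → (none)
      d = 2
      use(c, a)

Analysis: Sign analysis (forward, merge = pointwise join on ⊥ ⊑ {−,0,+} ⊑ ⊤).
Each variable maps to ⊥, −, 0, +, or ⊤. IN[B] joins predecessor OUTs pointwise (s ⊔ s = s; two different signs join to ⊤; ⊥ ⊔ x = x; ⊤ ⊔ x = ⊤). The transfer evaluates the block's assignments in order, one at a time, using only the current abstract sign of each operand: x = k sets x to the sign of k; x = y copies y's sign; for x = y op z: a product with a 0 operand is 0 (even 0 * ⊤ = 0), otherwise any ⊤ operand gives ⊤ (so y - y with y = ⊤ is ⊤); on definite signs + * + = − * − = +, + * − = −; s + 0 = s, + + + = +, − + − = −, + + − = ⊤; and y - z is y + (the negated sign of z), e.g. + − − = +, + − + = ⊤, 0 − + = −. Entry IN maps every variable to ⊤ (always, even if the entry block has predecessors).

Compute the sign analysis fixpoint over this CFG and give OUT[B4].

Answer: {a: ⊤, b: ⊤, c: ⊤, d: +, e: ⊤, f: ⊤}

Derivation:
Fixpoint table:
  B0: | IN=(all ⊤) | OUT=(all ⊤)
  B1: | IN=(all ⊤) | OUT={a:0; rest ⊤}
  B2: | IN={a:0; rest ⊤} | OUT=(all ⊤)
  B3: | IN=(all ⊤) | OUT=(all ⊤)
  B4: | IN=(all ⊤) | OUT={d:+; rest ⊤}

Merge at B4: IN[B4] = OUT[B0] ⊔ OUT[B3] = {a: ⊤, b: ⊤, c: ⊤, d: ⊤, e: ⊤, f: ⊤}
Applying B4's transfer function to that IN value gives OUT[B4] (row B4 above).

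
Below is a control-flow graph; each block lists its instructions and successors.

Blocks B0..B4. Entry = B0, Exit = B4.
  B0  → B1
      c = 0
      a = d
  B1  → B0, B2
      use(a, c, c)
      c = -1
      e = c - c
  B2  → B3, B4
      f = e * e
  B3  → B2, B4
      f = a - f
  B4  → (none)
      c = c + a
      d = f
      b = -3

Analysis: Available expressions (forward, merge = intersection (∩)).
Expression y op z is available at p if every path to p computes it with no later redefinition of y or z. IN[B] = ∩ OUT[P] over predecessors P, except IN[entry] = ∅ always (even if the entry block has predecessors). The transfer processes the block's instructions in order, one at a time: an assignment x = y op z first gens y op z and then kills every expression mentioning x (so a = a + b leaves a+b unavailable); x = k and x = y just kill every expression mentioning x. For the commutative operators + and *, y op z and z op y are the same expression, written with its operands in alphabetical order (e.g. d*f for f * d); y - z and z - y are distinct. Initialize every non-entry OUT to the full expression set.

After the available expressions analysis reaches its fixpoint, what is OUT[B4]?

Answer: {e*e}

Derivation:
Fixpoint table:
  B0: | IN={} | OUT={}
  B1: | IN={} | OUT={c-c}
  B2: | IN={c-c} | OUT={c-c, e*e}
  B3: | IN={c-c, e*e} | OUT={c-c, e*e}
  B4: | IN={c-c, e*e} | OUT={e*e}

Merge at B4: IN[B4] = OUT[B2] ∩ OUT[B3] = {c-c, e*e}
Applying B4's transfer function to that IN value gives OUT[B4] (row B4 above).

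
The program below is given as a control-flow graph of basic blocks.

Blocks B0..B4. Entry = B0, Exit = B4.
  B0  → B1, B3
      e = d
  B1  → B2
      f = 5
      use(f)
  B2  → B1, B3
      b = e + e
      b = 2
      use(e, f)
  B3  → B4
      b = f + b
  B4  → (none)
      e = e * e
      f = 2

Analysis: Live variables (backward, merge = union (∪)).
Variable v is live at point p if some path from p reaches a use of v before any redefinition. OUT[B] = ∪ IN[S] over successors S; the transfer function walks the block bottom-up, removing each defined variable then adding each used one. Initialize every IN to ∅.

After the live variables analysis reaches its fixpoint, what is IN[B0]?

Per-block solution:
  B0: | IN={b, d, f} | OUT={b, e, f}
  B1: | IN={e} | OUT={e, f}
  B2: | IN={e, f} | OUT={b, e, f}
  B3: | IN={b, e, f} | OUT={e}
  B4: | IN={e} | OUT={}

Merge at B0: OUT[B0] = IN[B1] ⊔ IN[B3] = {b, e, f}
Applying B0's transfer function to that OUT value gives IN[B0] (row B0 above).

Answer: {b, d, f}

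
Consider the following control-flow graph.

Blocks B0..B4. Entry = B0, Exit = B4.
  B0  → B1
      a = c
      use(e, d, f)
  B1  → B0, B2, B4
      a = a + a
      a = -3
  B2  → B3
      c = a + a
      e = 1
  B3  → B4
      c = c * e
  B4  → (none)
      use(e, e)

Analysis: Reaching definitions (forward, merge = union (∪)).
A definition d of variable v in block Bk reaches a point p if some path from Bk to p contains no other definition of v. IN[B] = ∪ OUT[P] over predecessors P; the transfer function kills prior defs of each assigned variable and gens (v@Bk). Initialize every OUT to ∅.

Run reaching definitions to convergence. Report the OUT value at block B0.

Answer: {a@B0}

Working:
Converged values:
  B0:  IN={a@B1}  OUT={a@B0}
  B1:  IN={a@B0}  OUT={a@B1}
  B2:  IN={a@B1}  OUT={a@B1, c@B2, e@B2}
  B3:  IN={a@B1, c@B2, e@B2}  OUT={a@B1, c@B3, e@B2}
  B4:  IN={a@B1, c@B3, e@B2}  OUT={a@B1, c@B3, e@B2}

Merge at B0 (entry node, so the boundary value {} is joined with the incoming edge(s)): IN[B0] = {} ⊔ OUT[B1] = {a@B1}
Applying B0's transfer function to that IN value gives OUT[B0] (row B0 above).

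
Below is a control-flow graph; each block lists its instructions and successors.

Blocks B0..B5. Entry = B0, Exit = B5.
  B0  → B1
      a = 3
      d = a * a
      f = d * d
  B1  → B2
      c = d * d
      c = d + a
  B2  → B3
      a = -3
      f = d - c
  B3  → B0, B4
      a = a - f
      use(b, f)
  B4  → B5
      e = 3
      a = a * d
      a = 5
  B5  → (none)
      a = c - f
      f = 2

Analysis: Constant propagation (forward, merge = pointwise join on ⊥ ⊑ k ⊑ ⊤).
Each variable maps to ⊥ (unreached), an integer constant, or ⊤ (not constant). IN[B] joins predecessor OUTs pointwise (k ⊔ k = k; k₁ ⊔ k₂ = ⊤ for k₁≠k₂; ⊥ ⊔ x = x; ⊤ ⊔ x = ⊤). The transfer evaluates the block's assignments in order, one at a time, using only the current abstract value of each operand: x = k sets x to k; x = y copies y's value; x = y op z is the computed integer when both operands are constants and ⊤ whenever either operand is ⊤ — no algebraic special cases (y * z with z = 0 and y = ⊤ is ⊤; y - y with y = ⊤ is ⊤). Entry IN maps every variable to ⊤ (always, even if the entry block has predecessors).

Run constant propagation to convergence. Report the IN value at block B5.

Answer: {a: 5, b: ⊤, c: 12, d: 9, e: 3, f: -3}

Derivation:
Per-block solution:
  B0:   IN=(all ⊤)   OUT={a:3, d:9, f:81; rest ⊤}
  B1:   IN={a:3, d:9, f:81; rest ⊤}   OUT={a:3, c:12, d:9, f:81; rest ⊤}
  B2:   IN={a:3, c:12, d:9, f:81; rest ⊤}   OUT={a:-3, c:12, d:9, f:-3; rest ⊤}
  B3:   IN={a:-3, c:12, d:9, f:-3; rest ⊤}   OUT={a:0, c:12, d:9, f:-3; rest ⊤}
  B4:   IN={a:0, c:12, d:9, f:-3; rest ⊤}   OUT={a:5, c:12, d:9, e:3, f:-3; rest ⊤}
  B5:   IN={a:5, c:12, d:9, e:3, f:-3; rest ⊤}   OUT={a:15, c:12, d:9, e:3, f:2; rest ⊤}

Merge at B5: IN[B5] = OUT[B4] = {a: 5, b: ⊤, c: 12, d: 9, e: 3, f: -3}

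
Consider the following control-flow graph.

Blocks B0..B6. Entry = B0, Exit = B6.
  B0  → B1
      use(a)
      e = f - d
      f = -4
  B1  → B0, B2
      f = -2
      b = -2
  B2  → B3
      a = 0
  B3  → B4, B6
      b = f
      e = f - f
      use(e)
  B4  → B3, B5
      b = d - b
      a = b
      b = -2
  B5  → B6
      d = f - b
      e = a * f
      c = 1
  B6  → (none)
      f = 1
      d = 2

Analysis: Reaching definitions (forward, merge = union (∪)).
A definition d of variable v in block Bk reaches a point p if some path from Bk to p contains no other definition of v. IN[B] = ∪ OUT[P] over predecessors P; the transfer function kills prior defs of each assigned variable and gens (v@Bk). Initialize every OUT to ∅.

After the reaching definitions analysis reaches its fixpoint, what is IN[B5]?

Per-block solution:
  B0:  IN={b@B1, e@B0, f@B1}  OUT={b@B1, e@B0, f@B0}
  B1:  IN={b@B1, e@B0, f@B0}  OUT={b@B1, e@B0, f@B1}
  B2:  IN={b@B1, e@B0, f@B1}  OUT={a@B2, b@B1, e@B0, f@B1}
  B3:  IN={a@B2, a@B4, b@B1, b@B4, e@B0, e@B3, f@B1}  OUT={a@B2, a@B4, b@B3, e@B3, f@B1}
  B4:  IN={a@B2, a@B4, b@B3, e@B3, f@B1}  OUT={a@B4, b@B4, e@B3, f@B1}
  B5:  IN={a@B4, b@B4, e@B3, f@B1}  OUT={a@B4, b@B4, c@B5, d@B5, e@B5, f@B1}
  B6:  IN={a@B2, a@B4, b@B3, b@B4, c@B5, d@B5, e@B3, e@B5, f@B1}  OUT={a@B2, a@B4, b@B3, b@B4, c@B5, d@B6, e@B3, e@B5, f@B6}

Merge at B5: IN[B5] = OUT[B4] = {a@B4, b@B4, e@B3, f@B1}

Answer: {a@B4, b@B4, e@B3, f@B1}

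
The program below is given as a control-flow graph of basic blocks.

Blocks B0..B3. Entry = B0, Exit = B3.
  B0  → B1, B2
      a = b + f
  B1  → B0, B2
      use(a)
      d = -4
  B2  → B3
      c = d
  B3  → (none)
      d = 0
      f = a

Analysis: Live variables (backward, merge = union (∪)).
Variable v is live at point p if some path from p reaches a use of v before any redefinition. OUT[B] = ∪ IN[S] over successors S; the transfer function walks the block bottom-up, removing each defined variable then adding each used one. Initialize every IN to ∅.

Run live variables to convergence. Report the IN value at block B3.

Answer: {a}

Working:
Per-block solution:
  B0: | IN={b, d, f} | OUT={a, b, d, f}
  B1: | IN={a, b, f} | OUT={a, b, d, f}
  B2: | IN={a, d} | OUT={a}
  B3: | IN={a} | OUT={}

B3 is the boundary node: OUT[B3] = {}
Applying B3's transfer function to that OUT value gives IN[B3] (row B3 above).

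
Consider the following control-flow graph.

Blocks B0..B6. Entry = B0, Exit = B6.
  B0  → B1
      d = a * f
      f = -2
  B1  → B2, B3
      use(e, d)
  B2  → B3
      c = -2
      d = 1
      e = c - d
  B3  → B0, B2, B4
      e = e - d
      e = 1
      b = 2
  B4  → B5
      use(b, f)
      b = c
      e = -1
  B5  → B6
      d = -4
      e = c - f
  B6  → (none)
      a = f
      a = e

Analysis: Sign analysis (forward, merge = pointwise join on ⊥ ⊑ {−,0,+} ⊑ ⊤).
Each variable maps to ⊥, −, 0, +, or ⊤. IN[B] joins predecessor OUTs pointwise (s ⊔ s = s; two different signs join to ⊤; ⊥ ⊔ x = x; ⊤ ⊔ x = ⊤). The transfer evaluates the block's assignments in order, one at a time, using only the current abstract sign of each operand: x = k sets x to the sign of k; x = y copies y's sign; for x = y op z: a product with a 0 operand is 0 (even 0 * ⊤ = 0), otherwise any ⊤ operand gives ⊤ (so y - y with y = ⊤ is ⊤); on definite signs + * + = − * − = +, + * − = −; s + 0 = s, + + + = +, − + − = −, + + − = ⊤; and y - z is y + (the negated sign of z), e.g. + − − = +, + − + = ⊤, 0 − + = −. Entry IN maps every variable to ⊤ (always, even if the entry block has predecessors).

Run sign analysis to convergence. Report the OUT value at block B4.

Fixpoint table:
  B0:   IN=(all ⊤)   OUT={f:-; rest ⊤}
  B1:   IN={f:-; rest ⊤}   OUT={f:-; rest ⊤}
  B2:   IN={f:-; rest ⊤}   OUT={c:-, d:+, e:-, f:-; rest ⊤}
  B3:   IN={f:-; rest ⊤}   OUT={b:+, e:+, f:-; rest ⊤}
  B4:   IN={b:+, e:+, f:-; rest ⊤}   OUT={e:-, f:-; rest ⊤}
  B5:   IN={e:-, f:-; rest ⊤}   OUT={d:-, f:-; rest ⊤}
  B6:   IN={d:-, f:-; rest ⊤}   OUT={d:-, f:-; rest ⊤}

Merge at B4: IN[B4] = OUT[B3] = {a: ⊤, b: +, c: ⊤, d: ⊤, e: +, f: -}
Applying B4's transfer function to that IN value gives OUT[B4] (row B4 above).

Answer: {a: ⊤, b: ⊤, c: ⊤, d: ⊤, e: -, f: -}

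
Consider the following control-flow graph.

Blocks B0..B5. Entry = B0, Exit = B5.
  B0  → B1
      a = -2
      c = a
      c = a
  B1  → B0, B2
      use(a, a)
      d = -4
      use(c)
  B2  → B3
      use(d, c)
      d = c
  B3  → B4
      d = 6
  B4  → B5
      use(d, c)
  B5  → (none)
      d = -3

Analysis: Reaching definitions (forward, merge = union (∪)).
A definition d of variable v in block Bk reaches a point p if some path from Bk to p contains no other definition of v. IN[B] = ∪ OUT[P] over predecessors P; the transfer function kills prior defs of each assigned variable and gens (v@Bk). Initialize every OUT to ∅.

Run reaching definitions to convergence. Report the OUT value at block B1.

Fixpoint table:
  B0:  IN={a@B0, c@B0, d@B1}  OUT={a@B0, c@B0, d@B1}
  B1:  IN={a@B0, c@B0, d@B1}  OUT={a@B0, c@B0, d@B1}
  B2:  IN={a@B0, c@B0, d@B1}  OUT={a@B0, c@B0, d@B2}
  B3:  IN={a@B0, c@B0, d@B2}  OUT={a@B0, c@B0, d@B3}
  B4:  IN={a@B0, c@B0, d@B3}  OUT={a@B0, c@B0, d@B3}
  B5:  IN={a@B0, c@B0, d@B3}  OUT={a@B0, c@B0, d@B5}

Merge at B1: IN[B1] = OUT[B0] = {a@B0, c@B0, d@B1}
Applying B1's transfer function to that IN value gives OUT[B1] (row B1 above).

Answer: {a@B0, c@B0, d@B1}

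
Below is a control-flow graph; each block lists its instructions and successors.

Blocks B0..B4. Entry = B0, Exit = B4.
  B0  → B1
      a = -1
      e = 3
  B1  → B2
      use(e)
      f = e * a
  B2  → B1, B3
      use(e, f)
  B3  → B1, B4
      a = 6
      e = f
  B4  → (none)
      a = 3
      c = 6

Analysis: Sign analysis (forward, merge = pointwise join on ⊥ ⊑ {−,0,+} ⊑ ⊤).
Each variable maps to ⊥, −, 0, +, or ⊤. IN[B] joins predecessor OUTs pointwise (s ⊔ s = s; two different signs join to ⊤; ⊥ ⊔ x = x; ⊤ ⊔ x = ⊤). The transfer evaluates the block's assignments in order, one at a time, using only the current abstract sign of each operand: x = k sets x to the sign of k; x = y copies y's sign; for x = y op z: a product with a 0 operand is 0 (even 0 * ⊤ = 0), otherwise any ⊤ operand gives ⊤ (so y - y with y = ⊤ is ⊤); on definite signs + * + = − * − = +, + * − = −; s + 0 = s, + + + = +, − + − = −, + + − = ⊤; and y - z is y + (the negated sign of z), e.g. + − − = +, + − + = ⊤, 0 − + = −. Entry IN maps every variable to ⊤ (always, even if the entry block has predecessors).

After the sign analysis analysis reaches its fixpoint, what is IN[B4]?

Fixpoint table:
  B0: | IN=(all ⊤) | OUT={a:-, e:+; rest ⊤}
  B1: | IN=(all ⊤) | OUT=(all ⊤)
  B2: | IN=(all ⊤) | OUT=(all ⊤)
  B3: | IN=(all ⊤) | OUT={a:+; rest ⊤}
  B4: | IN={a:+; rest ⊤} | OUT={a:+, c:+; rest ⊤}

Merge at B4: IN[B4] = OUT[B3] = {a: +, b: ⊤, c: ⊤, d: ⊤, e: ⊤, f: ⊤}

Answer: {a: +, b: ⊤, c: ⊤, d: ⊤, e: ⊤, f: ⊤}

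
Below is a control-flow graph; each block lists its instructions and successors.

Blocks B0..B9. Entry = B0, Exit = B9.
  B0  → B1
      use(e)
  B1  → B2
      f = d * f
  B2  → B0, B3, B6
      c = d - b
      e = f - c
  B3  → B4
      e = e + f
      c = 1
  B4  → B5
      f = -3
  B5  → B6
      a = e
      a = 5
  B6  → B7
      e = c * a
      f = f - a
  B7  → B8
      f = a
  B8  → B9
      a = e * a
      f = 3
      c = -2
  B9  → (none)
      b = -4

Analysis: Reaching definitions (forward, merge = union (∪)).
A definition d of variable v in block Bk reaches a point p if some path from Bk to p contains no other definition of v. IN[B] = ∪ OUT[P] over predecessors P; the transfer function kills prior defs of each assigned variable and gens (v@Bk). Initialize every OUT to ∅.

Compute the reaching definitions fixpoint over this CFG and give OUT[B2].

Answer: {c@B2, e@B2, f@B1}

Working:
Per-block solution:
  B0:  IN={c@B2, e@B2, f@B1}  OUT={c@B2, e@B2, f@B1}
  B1:  IN={c@B2, e@B2, f@B1}  OUT={c@B2, e@B2, f@B1}
  B2:  IN={c@B2, e@B2, f@B1}  OUT={c@B2, e@B2, f@B1}
  B3:  IN={c@B2, e@B2, f@B1}  OUT={c@B3, e@B3, f@B1}
  B4:  IN={c@B3, e@B3, f@B1}  OUT={c@B3, e@B3, f@B4}
  B5:  IN={c@B3, e@B3, f@B4}  OUT={a@B5, c@B3, e@B3, f@B4}
  B6:  IN={a@B5, c@B2, c@B3, e@B2, e@B3, f@B1, f@B4}  OUT={a@B5, c@B2, c@B3, e@B6, f@B6}
  B7:  IN={a@B5, c@B2, c@B3, e@B6, f@B6}  OUT={a@B5, c@B2, c@B3, e@B6, f@B7}
  B8:  IN={a@B5, c@B2, c@B3, e@B6, f@B7}  OUT={a@B8, c@B8, e@B6, f@B8}
  B9:  IN={a@B8, c@B8, e@B6, f@B8}  OUT={a@B8, b@B9, c@B8, e@B6, f@B8}

Merge at B2: IN[B2] = OUT[B1] = {c@B2, e@B2, f@B1}
Applying B2's transfer function to that IN value gives OUT[B2] (row B2 above).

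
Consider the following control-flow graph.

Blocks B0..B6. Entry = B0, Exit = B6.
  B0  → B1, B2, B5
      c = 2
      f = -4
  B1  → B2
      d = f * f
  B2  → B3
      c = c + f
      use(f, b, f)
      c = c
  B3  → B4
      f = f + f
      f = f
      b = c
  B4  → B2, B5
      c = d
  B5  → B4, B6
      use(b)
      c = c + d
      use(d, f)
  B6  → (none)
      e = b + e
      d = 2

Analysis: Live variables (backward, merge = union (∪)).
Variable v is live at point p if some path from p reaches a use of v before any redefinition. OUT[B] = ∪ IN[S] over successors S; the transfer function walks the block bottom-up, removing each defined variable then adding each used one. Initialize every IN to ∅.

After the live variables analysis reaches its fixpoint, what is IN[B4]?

Answer: {b, d, e, f}

Trace:
Fixpoint table:
  B0: | IN={b, d, e} | OUT={b, c, d, e, f}
  B1: | IN={b, c, e, f} | OUT={b, c, d, e, f}
  B2: | IN={b, c, d, e, f} | OUT={c, d, e, f}
  B3: | IN={c, d, e, f} | OUT={b, d, e, f}
  B4: | IN={b, d, e, f} | OUT={b, c, d, e, f}
  B5: | IN={b, c, d, e, f} | OUT={b, d, e, f}
  B6: | IN={b, e} | OUT={}

Merge at B4: OUT[B4] = IN[B2] ⊔ IN[B5] = {b, c, d, e, f}
Applying B4's transfer function to that OUT value gives IN[B4] (row B4 above).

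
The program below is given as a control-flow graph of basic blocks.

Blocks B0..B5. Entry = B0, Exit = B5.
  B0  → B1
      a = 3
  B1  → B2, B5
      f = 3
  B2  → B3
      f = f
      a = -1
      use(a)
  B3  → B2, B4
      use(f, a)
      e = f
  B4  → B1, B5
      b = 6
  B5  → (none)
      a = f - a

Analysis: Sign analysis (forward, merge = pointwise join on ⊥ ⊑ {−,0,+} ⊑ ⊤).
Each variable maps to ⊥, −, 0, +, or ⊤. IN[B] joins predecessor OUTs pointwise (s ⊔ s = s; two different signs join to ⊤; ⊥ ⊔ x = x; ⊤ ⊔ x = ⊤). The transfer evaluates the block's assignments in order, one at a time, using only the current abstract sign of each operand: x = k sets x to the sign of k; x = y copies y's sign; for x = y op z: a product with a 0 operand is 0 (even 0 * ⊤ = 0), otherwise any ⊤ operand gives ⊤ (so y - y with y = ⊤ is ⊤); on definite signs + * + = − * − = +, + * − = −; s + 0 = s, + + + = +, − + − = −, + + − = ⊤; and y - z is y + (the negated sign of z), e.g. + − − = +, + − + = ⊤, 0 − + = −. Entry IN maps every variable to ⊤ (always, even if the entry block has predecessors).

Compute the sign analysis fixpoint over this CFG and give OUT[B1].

Fixpoint table:
  B0:  IN=(all ⊤)  OUT={a:+; rest ⊤}
  B1:  IN=(all ⊤)  OUT={f:+; rest ⊤}
  B2:  IN={f:+; rest ⊤}  OUT={a:-, f:+; rest ⊤}
  B3:  IN={a:-, f:+; rest ⊤}  OUT={a:-, e:+, f:+; rest ⊤}
  B4:  IN={a:-, e:+, f:+; rest ⊤}  OUT={a:-, b:+, e:+, f:+; rest ⊤}
  B5:  IN={f:+; rest ⊤}  OUT={f:+; rest ⊤}

Merge at B1: IN[B1] = OUT[B0] ⊔ OUT[B4] = {a: ⊤, b: ⊤, c: ⊤, d: ⊤, e: ⊤, f: ⊤}
Applying B1's transfer function to that IN value gives OUT[B1] (row B1 above).

Answer: {a: ⊤, b: ⊤, c: ⊤, d: ⊤, e: ⊤, f: +}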